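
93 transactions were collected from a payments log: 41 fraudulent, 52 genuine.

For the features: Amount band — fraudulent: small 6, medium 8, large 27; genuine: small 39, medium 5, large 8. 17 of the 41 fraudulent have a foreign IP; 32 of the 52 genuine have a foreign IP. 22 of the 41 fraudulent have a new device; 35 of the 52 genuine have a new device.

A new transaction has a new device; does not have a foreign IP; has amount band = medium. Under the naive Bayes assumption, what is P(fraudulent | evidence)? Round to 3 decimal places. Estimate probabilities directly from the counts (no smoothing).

fraudulent: (41/93) × (8/41) × (24/41) × (22/41) ≈ 0.0270192
genuine: (52/93) × (5/52) × (20/52) × (35/52) ≈ 0.0139181
P(fraudulent | x) = 0.0270192 / 0.0409373 ≈ 0.660

0.660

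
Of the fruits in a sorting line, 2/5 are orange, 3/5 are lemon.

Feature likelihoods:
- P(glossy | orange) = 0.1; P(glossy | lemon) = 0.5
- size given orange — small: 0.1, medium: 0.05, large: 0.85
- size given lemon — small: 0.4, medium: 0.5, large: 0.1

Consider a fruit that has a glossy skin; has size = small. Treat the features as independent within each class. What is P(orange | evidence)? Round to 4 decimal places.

orange: 0.4 × 0.1 × 0.1 = 0.004
lemon: 0.6 × 0.5 × 0.4 = 0.12
P(orange | x) = 0.004 / 0.124 ≈ 0.0323

0.0323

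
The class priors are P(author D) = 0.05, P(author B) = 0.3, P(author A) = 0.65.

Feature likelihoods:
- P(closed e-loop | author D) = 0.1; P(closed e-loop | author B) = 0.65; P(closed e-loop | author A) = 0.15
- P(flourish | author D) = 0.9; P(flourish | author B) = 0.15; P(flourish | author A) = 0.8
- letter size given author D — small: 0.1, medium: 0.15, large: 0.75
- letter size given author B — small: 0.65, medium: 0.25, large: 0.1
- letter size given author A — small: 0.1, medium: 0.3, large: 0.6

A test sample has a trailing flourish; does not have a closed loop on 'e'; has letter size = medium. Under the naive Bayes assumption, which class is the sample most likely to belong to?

author D: 0.05 × (1−0.1) × 0.9 × 0.15 = 0.006075
author B: 0.3 × (1−0.65) × 0.15 × 0.25 = 0.0039375
author A: 0.65 × (1−0.15) × 0.8 × 0.3 = 0.1326
Highest score → author A.

author A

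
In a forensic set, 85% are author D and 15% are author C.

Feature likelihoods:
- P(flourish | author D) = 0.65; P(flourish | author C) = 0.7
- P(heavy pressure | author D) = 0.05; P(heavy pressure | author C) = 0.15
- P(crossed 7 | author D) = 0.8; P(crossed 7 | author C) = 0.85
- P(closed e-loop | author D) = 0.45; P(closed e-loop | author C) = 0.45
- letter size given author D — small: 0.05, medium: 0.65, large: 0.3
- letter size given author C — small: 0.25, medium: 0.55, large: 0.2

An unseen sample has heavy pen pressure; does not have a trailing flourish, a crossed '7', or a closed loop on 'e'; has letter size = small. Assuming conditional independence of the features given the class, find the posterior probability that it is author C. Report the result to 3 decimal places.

0.630

author D: 0.85 × (1−0.65) × 0.05 × (1−0.8) × (1−0.45) × 0.05 = 0.0000818125
author C: 0.15 × (1−0.7) × 0.15 × (1−0.85) × (1−0.45) × 0.25 = 0.00013921875
P(author C | x) = 0.00013921875 / 0.00022103125 ≈ 0.630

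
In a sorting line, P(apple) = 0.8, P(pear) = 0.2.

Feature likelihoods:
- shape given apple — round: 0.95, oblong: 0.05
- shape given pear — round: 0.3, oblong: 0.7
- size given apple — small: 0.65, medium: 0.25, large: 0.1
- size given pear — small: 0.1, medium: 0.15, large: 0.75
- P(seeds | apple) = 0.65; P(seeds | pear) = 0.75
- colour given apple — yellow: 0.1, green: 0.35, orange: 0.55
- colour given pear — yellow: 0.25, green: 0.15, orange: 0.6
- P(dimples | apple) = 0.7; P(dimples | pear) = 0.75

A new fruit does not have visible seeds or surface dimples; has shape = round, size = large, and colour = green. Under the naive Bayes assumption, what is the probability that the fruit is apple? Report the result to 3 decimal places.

apple: 0.8 × 0.95 × 0.1 × (1−0.65) × 0.35 × (1−0.7) = 0.002793
pear: 0.2 × 0.3 × 0.75 × (1−0.75) × 0.15 × (1−0.75) = 0.000421875
P(apple | x) = 0.002793 / 0.003214875 ≈ 0.869

0.869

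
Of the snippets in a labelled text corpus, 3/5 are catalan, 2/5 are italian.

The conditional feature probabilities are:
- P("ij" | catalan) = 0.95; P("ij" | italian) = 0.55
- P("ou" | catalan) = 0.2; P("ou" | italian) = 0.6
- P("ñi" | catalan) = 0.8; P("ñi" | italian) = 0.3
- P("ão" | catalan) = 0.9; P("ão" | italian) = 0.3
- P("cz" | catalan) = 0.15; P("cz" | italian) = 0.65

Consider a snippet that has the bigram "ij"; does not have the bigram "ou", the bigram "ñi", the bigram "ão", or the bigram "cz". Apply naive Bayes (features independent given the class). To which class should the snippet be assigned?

catalan: 0.6 × 0.95 × (1−0.2) × (1−0.8) × (1−0.9) × (1−0.15) = 0.007752
italian: 0.4 × 0.55 × (1−0.6) × (1−0.3) × (1−0.3) × (1−0.65) = 0.015092
Highest score → italian.

italian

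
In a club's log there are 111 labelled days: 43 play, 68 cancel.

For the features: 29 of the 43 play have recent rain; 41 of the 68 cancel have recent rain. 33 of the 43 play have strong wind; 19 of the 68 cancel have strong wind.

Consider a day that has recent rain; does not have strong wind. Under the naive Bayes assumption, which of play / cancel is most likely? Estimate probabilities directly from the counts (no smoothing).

play: (43/111) × (29/43) × (10/43) ≈ 0.0607584
cancel: (68/111) × (41/68) × (49/68) ≈ 0.266163
Highest score → cancel.

cancel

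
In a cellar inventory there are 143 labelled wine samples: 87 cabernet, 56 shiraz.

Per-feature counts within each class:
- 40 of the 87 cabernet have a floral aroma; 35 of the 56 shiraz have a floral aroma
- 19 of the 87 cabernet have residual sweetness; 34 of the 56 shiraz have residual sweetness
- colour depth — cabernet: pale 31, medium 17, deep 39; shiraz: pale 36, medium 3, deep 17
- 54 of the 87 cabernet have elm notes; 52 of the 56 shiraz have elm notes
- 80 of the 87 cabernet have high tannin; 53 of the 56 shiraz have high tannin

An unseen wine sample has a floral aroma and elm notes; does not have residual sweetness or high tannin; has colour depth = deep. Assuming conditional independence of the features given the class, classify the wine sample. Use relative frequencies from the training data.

cabernet

cabernet: (87/143) × (40/87) × (68/87) × (39/87) × (54/87) × (7/87) ≈ 0.00489454
shiraz: (56/143) × (35/56) × (22/56) × (17/56) × (52/56) × (3/56) ≈ 0.00145203
Highest score → cabernet.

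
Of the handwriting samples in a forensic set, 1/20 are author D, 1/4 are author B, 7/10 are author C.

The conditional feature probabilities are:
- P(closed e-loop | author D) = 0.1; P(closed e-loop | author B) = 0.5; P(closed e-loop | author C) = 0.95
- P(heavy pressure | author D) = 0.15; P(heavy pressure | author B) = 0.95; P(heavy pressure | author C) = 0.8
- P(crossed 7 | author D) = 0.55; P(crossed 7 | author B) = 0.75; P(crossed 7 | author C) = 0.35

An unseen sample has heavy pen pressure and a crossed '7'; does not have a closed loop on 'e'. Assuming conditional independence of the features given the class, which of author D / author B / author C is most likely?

author D: 0.05 × (1−0.1) × 0.15 × 0.55 = 0.0037125
author B: 0.25 × (1−0.5) × 0.95 × 0.75 = 0.0890625
author C: 0.7 × (1−0.95) × 0.8 × 0.35 = 0.0098
Highest score → author B.

author B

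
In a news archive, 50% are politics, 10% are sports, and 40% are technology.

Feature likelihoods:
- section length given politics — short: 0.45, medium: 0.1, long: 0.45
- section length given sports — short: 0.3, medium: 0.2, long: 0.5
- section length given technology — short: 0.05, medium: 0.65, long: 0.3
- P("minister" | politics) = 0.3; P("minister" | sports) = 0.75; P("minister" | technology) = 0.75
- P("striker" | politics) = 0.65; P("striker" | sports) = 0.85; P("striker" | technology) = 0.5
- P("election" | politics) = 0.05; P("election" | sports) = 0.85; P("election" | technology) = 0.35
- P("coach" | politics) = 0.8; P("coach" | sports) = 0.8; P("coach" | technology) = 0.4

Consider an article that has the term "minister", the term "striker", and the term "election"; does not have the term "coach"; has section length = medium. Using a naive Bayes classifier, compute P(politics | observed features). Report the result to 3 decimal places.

0.004

politics: 0.5 × 0.1 × 0.3 × 0.65 × 0.05 × (1−0.8) = 0.0000975
sports: 0.1 × 0.2 × 0.75 × 0.85 × 0.85 × (1−0.8) = 0.0021675
technology: 0.4 × 0.65 × 0.75 × 0.5 × 0.35 × (1−0.4) = 0.020475
P(politics | x) = 0.0000975 / 0.02274 ≈ 0.004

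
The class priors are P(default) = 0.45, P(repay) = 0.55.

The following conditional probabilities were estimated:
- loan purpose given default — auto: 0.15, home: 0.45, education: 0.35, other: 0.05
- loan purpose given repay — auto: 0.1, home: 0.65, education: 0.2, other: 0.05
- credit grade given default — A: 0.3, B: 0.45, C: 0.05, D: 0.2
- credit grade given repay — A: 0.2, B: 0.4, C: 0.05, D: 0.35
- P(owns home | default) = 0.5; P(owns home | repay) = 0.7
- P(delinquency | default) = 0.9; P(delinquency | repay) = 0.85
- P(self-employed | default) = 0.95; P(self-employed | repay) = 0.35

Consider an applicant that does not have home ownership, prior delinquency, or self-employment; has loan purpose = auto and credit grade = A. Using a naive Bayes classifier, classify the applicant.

default: 0.45 × 0.15 × 0.3 × (1−0.5) × (1−0.9) × (1−0.95) = 0.000050625
repay: 0.55 × 0.1 × 0.2 × (1−0.7) × (1−0.85) × (1−0.35) = 0.00032175
Highest score → repay.

repay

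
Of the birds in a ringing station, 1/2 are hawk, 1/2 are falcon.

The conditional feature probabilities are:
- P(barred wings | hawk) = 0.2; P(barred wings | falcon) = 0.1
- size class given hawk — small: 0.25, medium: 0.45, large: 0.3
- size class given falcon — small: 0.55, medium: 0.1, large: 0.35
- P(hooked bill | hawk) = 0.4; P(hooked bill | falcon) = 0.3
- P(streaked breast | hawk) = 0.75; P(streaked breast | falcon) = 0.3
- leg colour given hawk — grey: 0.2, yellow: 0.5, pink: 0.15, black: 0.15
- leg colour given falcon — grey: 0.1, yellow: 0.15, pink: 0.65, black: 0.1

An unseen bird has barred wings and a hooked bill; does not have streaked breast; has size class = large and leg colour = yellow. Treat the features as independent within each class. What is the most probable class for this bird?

hawk: 0.5 × 0.2 × 0.3 × 0.4 × (1−0.75) × 0.5 = 0.0015
falcon: 0.5 × 0.1 × 0.35 × 0.3 × (1−0.3) × 0.15 = 0.00055125
Highest score → hawk.

hawk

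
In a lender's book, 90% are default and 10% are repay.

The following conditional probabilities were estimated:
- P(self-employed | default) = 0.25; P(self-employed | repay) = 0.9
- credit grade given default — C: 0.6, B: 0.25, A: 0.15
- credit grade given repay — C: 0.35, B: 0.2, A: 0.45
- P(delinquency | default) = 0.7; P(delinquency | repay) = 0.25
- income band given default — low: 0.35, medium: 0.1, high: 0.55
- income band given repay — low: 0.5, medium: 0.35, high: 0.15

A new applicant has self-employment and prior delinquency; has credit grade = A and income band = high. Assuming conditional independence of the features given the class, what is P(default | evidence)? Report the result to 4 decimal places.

0.8953

default: 0.9 × 0.25 × 0.15 × 0.7 × 0.55 = 0.01299375
repay: 0.1 × 0.9 × 0.45 × 0.25 × 0.15 = 0.00151875
P(default | x) = 0.01299375 / 0.0145125 ≈ 0.8953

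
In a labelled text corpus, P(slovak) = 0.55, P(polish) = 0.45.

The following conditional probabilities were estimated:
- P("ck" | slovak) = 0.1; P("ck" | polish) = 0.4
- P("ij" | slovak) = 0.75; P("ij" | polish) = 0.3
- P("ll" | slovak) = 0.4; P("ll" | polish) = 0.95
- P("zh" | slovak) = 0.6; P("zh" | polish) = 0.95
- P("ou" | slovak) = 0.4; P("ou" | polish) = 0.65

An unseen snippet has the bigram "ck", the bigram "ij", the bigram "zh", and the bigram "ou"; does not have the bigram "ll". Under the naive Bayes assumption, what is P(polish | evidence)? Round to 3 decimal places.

0.219

slovak: 0.55 × 0.1 × 0.75 × (1−0.4) × 0.6 × 0.4 = 0.00594
polish: 0.45 × 0.4 × 0.3 × (1−0.95) × 0.95 × 0.65 = 0.00166725
P(polish | x) = 0.00166725 / 0.00760725 ≈ 0.219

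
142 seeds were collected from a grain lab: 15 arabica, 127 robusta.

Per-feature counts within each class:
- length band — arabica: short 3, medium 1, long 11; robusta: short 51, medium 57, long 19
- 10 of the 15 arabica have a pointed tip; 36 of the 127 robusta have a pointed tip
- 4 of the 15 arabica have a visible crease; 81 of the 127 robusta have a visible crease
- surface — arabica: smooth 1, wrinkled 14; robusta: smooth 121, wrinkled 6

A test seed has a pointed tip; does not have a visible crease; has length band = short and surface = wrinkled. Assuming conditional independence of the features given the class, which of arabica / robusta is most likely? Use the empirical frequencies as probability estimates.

arabica

arabica: (15/142) × (3/15) × (10/15) × (11/15) × (14/15) ≈ 0.00964006
robusta: (127/142) × (51/127) × (36/127) × (46/127) × (6/127) ≈ 0.00174214
Highest score → arabica.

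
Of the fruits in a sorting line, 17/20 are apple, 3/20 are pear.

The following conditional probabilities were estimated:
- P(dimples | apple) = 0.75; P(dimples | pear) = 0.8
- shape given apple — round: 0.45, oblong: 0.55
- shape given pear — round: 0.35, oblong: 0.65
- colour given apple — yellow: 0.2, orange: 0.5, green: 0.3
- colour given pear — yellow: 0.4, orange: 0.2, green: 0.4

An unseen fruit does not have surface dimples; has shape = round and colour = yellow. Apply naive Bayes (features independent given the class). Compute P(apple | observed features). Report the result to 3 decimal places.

0.820

apple: 0.85 × (1−0.75) × 0.45 × 0.2 = 0.019125
pear: 0.15 × (1−0.8) × 0.35 × 0.4 = 0.0042
P(apple | x) = 0.019125 / 0.023325 ≈ 0.820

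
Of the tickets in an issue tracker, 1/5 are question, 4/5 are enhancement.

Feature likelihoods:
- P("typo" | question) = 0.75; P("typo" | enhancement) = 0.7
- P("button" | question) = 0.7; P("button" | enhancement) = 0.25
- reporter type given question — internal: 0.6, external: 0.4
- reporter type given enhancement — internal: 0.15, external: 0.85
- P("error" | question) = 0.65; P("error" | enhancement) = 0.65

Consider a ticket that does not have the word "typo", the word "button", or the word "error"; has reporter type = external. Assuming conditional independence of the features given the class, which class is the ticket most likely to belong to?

enhancement

question: 0.2 × (1−0.75) × (1−0.7) × 0.4 × (1−0.65) = 0.0021
enhancement: 0.8 × (1−0.7) × (1−0.25) × 0.85 × (1−0.65) = 0.05355
Highest score → enhancement.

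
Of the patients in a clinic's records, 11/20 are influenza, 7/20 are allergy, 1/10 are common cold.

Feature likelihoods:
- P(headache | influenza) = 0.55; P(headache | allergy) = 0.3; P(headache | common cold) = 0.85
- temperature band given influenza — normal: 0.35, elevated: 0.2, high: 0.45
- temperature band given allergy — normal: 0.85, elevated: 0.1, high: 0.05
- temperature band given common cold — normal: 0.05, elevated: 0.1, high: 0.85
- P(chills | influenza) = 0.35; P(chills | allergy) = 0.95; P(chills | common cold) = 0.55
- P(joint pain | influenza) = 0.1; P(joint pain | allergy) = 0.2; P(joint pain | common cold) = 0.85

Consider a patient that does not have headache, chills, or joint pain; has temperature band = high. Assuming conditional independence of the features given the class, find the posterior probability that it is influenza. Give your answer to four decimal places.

0.9797

influenza: 0.55 × (1−0.55) × 0.45 × (1−0.35) × (1−0.1) = 0.065154375
allergy: 0.35 × (1−0.3) × 0.05 × (1−0.95) × (1−0.2) = 0.00049
common cold: 0.1 × (1−0.85) × 0.85 × (1−0.55) × (1−0.85) = 0.000860625
P(influenza | x) = 0.065154375 / 0.066505 ≈ 0.9797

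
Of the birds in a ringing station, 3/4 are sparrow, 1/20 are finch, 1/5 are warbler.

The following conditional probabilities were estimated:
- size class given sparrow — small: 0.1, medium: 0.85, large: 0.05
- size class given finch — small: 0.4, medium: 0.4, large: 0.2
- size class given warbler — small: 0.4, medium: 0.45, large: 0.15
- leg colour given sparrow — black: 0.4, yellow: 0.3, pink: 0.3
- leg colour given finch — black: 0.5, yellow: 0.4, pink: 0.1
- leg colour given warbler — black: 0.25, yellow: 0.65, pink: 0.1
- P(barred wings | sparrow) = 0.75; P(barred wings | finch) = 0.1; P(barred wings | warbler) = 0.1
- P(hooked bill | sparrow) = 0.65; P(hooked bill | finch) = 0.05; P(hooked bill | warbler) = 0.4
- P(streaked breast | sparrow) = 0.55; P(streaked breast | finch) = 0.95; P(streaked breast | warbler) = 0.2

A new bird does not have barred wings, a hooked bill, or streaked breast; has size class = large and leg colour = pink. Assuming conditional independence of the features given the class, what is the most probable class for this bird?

warbler

sparrow: 0.75 × 0.05 × 0.3 × (1−0.75) × (1−0.65) × (1−0.55) = 0.00044296875
finch: 0.05 × 0.2 × 0.1 × (1−0.1) × (1−0.05) × (1−0.95) = 0.00004275
warbler: 0.2 × 0.15 × 0.1 × (1−0.1) × (1−0.4) × (1−0.2) = 0.001296
Highest score → warbler.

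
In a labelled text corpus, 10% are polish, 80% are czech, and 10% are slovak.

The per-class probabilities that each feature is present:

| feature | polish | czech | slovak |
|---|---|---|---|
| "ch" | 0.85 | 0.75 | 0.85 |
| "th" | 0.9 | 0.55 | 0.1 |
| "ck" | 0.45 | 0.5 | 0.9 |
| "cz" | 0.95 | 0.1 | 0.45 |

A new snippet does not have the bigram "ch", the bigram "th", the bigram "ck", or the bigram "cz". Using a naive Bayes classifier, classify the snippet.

polish: 0.1 × (1−0.85) × (1−0.9) × (1−0.45) × (1−0.95) = 0.00004125
czech: 0.8 × (1−0.75) × (1−0.55) × (1−0.5) × (1−0.1) = 0.0405
slovak: 0.1 × (1−0.85) × (1−0.1) × (1−0.9) × (1−0.45) = 0.0007425
Highest score → czech.

czech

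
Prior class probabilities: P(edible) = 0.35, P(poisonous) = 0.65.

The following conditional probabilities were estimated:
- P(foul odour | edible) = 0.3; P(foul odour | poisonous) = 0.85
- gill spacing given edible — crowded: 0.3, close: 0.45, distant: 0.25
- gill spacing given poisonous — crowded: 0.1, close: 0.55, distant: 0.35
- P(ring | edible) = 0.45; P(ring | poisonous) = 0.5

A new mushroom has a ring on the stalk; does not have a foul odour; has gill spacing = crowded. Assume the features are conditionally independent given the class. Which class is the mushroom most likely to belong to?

edible

edible: 0.35 × (1−0.3) × 0.3 × 0.45 = 0.033075
poisonous: 0.65 × (1−0.85) × 0.1 × 0.5 = 0.004875
Highest score → edible.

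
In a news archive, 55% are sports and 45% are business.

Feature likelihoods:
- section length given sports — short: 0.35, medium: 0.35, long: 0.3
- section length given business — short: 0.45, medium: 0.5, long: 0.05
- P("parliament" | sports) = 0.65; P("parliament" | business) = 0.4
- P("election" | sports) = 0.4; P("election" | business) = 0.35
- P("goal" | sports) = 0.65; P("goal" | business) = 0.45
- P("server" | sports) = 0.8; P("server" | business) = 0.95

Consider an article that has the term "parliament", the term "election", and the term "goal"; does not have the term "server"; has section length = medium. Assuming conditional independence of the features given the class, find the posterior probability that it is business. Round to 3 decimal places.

0.098

sports: 0.55 × 0.35 × 0.65 × 0.4 × 0.65 × (1−0.8) = 0.0065065
business: 0.45 × 0.5 × 0.4 × 0.35 × 0.45 × (1−0.95) = 0.00070875
P(business | x) = 0.00070875 / 0.00721525 ≈ 0.098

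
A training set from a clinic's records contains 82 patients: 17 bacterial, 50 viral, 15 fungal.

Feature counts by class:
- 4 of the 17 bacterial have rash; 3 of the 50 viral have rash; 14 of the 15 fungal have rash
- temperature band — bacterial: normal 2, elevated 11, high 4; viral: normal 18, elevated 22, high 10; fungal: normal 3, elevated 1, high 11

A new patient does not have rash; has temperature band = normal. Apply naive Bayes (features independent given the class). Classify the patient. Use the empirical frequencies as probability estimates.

bacterial: (17/82) × (13/17) × (2/17) ≈ 0.0186514
viral: (50/82) × (47/50) × (18/50) ≈ 0.206341
fungal: (15/82) × (1/15) × (3/15) ≈ 0.00243902
Highest score → viral.

viral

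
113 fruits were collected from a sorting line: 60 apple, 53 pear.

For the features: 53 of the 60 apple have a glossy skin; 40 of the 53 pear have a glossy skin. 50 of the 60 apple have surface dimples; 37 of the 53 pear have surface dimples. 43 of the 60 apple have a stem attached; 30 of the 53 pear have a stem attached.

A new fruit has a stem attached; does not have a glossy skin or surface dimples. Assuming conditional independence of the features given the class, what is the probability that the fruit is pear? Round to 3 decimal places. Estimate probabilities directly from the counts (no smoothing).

0.727

apple: (60/113) × (7/60) × (10/60) × (43/60) ≈ 0.00739921
pear: (53/113) × (13/53) × (16/53) × (30/53) ≈ 0.0196587
P(pear | x) = 0.0196587 / 0.02705791 ≈ 0.727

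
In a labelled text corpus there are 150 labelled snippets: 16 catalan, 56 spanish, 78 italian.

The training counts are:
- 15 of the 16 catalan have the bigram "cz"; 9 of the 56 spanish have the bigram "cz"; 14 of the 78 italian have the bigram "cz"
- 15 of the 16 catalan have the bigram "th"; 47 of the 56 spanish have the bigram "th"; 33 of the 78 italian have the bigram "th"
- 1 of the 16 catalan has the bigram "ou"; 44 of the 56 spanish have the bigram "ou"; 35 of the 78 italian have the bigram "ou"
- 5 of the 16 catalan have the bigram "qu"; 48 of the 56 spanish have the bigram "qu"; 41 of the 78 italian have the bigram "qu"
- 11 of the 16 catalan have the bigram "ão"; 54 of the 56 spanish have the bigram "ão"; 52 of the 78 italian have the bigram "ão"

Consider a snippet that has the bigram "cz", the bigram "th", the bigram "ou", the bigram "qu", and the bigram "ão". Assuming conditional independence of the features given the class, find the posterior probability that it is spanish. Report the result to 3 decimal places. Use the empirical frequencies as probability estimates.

0.814

catalan: (16/150) × (15/16) × (15/16) × (1/16) × (5/16) × (11/16) = 0.00125885009765625
spanish: (56/150) × (9/56) × (47/56) × (44/56) × (48/56) × (54/56) ≈ 0.0327028
italian: (78/150) × (14/78) × (33/78) × (35/78) × (41/78) × (52/78) ≈ 0.00620908
P(spanish | x) = 0.0327028 / 0.04017073009765625 ≈ 0.814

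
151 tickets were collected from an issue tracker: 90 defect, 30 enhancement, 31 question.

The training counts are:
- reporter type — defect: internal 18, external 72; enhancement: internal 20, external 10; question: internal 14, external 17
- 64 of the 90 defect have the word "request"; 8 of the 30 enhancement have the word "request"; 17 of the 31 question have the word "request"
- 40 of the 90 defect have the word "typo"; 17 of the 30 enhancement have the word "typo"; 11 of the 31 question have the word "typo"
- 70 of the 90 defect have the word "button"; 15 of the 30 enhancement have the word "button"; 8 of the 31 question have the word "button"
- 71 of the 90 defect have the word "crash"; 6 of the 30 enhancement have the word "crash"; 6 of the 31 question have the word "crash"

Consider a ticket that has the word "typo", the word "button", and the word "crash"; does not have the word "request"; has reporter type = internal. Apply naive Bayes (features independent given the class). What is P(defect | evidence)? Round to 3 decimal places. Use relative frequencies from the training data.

0.601

defect: (90/151) × (18/90) × (26/90) × (40/90) × (70/90) × (71/90) ≈ 0.00939107
enhancement: (30/151) × (20/30) × (22/30) × (17/30) × (15/30) × (6/30) ≈ 0.00550405
question: (31/151) × (14/31) × (14/31) × (11/31) × (8/31) × (6/31) ≈ 0.000742107
P(defect | x) = 0.00939107 / 0.015637227 ≈ 0.601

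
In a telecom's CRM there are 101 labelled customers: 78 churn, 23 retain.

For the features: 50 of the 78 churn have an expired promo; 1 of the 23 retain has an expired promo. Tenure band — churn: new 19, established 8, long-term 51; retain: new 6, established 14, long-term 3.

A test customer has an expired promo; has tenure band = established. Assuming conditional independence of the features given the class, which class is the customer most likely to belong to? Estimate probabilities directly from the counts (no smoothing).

churn

churn: (78/101) × (50/78) × (8/78) ≈ 0.0507743
retain: (23/101) × (1/23) × (14/23) ≈ 0.00602669
Highest score → churn.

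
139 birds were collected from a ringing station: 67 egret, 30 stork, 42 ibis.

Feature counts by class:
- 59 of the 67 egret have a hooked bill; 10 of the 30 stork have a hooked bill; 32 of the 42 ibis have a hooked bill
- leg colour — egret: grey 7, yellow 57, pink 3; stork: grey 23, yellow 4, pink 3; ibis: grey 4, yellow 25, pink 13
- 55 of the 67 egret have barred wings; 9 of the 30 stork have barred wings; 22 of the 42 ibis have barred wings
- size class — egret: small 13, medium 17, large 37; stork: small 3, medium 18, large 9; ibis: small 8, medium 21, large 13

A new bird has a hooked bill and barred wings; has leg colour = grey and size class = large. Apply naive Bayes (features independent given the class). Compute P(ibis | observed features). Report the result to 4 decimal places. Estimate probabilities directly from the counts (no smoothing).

egret: (67/139) × (59/67) × (7/67) × (55/67) × (37/67) ≈ 0.0201037
stork: (30/139) × (10/30) × (23/30) × (9/30) × (9/30) ≈ 0.00496403
ibis: (42/139) × (32/42) × (4/42) × (22/42) × (13/42) ≈ 0.00355478
P(ibis | x) = 0.00355478 / 0.02862251 ≈ 0.1242

0.1242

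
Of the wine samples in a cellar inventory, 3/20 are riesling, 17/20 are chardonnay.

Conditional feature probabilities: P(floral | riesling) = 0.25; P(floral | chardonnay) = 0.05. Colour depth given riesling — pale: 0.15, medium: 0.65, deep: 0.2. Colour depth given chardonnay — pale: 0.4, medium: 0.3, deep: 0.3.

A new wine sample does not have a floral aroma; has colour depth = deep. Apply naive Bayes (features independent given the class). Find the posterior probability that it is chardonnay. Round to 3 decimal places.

0.915

riesling: 0.15 × (1−0.25) × 0.2 = 0.0225
chardonnay: 0.85 × (1−0.05) × 0.3 = 0.24225
P(chardonnay | x) = 0.24225 / 0.26475 ≈ 0.915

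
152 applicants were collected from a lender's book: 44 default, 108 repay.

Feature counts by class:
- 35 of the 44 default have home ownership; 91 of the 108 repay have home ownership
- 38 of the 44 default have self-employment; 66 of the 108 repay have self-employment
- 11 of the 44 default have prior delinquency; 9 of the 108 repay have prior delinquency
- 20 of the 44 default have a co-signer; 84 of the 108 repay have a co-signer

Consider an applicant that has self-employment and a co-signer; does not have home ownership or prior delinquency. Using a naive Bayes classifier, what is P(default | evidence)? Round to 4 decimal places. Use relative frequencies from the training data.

0.2635

default: (44/152) × (9/44) × (38/44) × (33/44) × (20/44) ≈ 0.0174329
repay: (108/152) × (17/108) × (66/108) × (99/108) × (84/108) ≈ 0.0487296
P(default | x) = 0.0174329 / 0.0661625 ≈ 0.2635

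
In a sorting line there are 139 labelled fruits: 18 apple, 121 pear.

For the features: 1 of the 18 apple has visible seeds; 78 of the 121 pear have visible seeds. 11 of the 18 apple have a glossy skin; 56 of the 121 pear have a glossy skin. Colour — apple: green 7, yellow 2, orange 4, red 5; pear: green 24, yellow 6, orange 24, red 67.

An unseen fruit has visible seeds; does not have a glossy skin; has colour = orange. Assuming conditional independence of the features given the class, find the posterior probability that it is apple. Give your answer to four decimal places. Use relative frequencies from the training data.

apple: (18/139) × (1/18) × (7/18) × (4/18) ≈ 0.000621725
pear: (121/139) × (78/121) × (65/121) × (24/121) ≈ 0.0597907
P(apple | x) = 0.000621725 / 0.060412425 ≈ 0.0103

0.0103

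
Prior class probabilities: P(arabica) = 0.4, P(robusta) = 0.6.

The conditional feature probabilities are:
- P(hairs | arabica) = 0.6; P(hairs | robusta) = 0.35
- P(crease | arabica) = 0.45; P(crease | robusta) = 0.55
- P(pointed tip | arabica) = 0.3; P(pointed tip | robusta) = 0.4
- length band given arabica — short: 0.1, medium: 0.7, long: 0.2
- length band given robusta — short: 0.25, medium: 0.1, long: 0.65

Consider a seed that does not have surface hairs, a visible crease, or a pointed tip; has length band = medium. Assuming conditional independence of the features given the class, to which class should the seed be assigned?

arabica

arabica: 0.4 × (1−0.6) × (1−0.45) × (1−0.3) × 0.7 = 0.04312
robusta: 0.6 × (1−0.35) × (1−0.55) × (1−0.4) × 0.1 = 0.01053
Highest score → arabica.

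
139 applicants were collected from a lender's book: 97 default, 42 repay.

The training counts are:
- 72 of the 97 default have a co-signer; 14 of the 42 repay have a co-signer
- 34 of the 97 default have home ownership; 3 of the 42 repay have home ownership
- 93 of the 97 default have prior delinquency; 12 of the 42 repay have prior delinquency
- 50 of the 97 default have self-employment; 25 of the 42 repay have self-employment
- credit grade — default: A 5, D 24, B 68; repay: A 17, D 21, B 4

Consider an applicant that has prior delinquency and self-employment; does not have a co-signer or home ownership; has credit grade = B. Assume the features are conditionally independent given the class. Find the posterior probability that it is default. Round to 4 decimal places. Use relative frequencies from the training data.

default: (97/139) × (25/97) × (63/97) × (93/97) × (50/97) × (68/97) ≈ 0.0404707
repay: (42/139) × (28/42) × (39/42) × (12/42) × (25/42) × (4/42) ≈ 0.00302965
P(default | x) = 0.0404707 / 0.04350035 ≈ 0.9304

0.9304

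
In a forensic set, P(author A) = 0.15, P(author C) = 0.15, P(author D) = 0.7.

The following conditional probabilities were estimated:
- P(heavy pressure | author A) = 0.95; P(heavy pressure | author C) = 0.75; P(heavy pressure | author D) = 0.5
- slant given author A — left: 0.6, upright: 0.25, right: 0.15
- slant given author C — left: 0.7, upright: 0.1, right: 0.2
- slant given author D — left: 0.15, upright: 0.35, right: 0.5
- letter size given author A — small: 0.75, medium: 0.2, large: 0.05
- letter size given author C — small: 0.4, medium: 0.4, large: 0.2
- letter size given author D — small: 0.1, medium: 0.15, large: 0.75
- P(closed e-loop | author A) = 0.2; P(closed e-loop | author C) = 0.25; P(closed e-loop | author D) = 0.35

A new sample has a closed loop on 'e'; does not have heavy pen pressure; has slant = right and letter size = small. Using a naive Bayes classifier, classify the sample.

author D

author A: 0.15 × (1−0.95) × 0.15 × 0.75 × 0.2 = 0.00016875
author C: 0.15 × (1−0.75) × 0.2 × 0.4 × 0.25 = 0.00075
author D: 0.7 × (1−0.5) × 0.5 × 0.1 × 0.35 = 0.006125
Highest score → author D.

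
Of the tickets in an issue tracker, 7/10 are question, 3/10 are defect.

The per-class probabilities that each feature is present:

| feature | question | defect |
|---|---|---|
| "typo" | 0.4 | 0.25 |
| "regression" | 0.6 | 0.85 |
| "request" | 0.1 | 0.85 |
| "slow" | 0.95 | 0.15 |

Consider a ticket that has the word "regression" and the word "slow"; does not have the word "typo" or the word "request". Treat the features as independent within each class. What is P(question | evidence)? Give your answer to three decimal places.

0.980

question: 0.7 × (1−0.4) × 0.6 × (1−0.1) × 0.95 = 0.21546
defect: 0.3 × (1−0.25) × 0.85 × (1−0.85) × 0.15 = 0.004303125
P(question | x) = 0.21546 / 0.219763125 ≈ 0.980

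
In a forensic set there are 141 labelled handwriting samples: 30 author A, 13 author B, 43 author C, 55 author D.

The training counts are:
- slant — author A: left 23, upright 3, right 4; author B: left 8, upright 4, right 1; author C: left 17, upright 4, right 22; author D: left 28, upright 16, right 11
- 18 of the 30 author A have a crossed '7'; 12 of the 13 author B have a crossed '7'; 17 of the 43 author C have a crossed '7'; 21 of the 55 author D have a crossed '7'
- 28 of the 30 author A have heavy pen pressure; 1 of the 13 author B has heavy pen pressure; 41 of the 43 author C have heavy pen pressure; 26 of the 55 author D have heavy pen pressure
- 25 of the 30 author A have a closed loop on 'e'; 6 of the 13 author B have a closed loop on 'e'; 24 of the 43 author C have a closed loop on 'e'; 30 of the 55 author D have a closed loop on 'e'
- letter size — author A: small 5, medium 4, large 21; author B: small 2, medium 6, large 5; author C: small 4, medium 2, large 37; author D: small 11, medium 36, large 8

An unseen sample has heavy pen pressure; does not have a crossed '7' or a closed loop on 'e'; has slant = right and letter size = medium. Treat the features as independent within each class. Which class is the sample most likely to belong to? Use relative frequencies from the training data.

author A: (30/141) × (4/30) × (12/30) × (28/30) × (5/30) × (4/30) ≈ 0.000235356
author B: (13/141) × (1/13) × (1/13) × (1/13) × (7/13) × (6/13) ≈ 0.0000104293
author C: (43/141) × (22/43) × (26/43) × (41/43) × (19/43) × (2/43) ≈ 0.00184872
author D: (55/141) × (11/55) × (34/55) × (26/55) × (25/55) × (36/55) ≈ 0.00678293
Highest score → author D.

author D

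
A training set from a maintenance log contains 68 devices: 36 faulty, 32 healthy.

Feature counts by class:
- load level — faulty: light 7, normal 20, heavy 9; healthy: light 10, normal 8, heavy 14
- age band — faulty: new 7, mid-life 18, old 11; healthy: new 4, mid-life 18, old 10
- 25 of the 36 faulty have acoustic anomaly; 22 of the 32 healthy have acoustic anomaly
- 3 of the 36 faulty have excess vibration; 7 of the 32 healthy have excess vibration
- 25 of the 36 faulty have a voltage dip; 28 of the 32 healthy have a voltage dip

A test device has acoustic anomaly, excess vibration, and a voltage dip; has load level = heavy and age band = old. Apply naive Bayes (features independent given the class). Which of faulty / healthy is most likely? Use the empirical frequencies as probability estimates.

healthy

faulty: (36/68) × (9/36) × (11/36) × (25/36) × (3/36) × (25/36) ≈ 0.00162524
healthy: (32/68) × (14/32) × (10/32) × (22/32) × (7/32) × (28/32) ≈ 0.00846638
Highest score → healthy.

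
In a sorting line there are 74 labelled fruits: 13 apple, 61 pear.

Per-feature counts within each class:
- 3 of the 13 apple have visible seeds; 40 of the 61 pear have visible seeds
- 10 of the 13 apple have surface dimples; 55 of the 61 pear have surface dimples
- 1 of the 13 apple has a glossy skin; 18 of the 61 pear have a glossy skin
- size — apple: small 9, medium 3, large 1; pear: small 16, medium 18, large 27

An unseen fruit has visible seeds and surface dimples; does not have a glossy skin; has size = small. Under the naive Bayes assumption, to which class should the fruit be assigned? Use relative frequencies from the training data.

pear

apple: (13/74) × (3/13) × (10/13) × (12/13) × (9/13) ≈ 0.0199289
pear: (61/74) × (40/61) × (55/61) × (43/61) × (16/61) ≈ 0.0901135
Highest score → pear.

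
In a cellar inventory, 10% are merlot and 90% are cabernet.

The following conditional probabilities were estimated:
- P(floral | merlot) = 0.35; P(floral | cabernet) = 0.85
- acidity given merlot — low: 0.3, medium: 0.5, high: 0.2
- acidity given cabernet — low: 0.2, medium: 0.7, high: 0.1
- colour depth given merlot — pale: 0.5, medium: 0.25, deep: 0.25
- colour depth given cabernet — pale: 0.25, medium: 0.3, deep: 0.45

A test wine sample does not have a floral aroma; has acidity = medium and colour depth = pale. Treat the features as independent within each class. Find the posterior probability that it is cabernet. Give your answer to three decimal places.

merlot: 0.1 × (1−0.35) × 0.5 × 0.5 = 0.01625
cabernet: 0.9 × (1−0.85) × 0.7 × 0.25 = 0.023625
P(cabernet | x) = 0.023625 / 0.039875 ≈ 0.592

0.592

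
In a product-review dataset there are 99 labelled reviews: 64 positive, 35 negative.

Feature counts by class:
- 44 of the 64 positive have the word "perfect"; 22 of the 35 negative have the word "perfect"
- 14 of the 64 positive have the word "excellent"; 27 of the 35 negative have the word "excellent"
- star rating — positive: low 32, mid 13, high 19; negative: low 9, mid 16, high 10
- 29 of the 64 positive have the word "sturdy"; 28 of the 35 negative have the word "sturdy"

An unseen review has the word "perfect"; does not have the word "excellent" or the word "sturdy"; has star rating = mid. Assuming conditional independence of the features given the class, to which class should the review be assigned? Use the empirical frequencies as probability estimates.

positive

positive: (64/99) × (44/64) × (50/64) × (13/64) × (35/64) ≈ 0.0385708
negative: (35/99) × (22/35) × (8/35) × (16/35) × (7/35) ≈ 0.00464399
Highest score → positive.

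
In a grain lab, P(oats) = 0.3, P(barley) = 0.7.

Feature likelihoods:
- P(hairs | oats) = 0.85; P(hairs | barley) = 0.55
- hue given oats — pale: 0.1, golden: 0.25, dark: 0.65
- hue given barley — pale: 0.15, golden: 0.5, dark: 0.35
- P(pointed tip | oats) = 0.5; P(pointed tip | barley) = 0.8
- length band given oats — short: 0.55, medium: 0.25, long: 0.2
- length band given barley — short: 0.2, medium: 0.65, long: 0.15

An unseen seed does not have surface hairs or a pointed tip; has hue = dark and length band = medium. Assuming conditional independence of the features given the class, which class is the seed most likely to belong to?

barley

oats: 0.3 × (1−0.85) × 0.65 × (1−0.5) × 0.25 = 0.00365625
barley: 0.7 × (1−0.55) × 0.35 × (1−0.8) × 0.65 = 0.0143325
Highest score → barley.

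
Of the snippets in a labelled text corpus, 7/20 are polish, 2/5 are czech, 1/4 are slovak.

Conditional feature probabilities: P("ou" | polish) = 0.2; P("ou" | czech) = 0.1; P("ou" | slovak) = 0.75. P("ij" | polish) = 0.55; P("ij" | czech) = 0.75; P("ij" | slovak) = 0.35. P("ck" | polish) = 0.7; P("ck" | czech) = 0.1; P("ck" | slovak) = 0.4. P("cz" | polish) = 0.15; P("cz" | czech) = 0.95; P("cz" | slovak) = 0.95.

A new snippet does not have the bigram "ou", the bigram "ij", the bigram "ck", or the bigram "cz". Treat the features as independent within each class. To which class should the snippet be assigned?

polish

polish: 0.35 × (1−0.2) × (1−0.55) × (1−0.7) × (1−0.15) = 0.03213
czech: 0.4 × (1−0.1) × (1−0.75) × (1−0.1) × (1−0.95) = 0.00405
slovak: 0.25 × (1−0.75) × (1−0.35) × (1−0.4) × (1−0.95) = 0.00121875
Highest score → polish.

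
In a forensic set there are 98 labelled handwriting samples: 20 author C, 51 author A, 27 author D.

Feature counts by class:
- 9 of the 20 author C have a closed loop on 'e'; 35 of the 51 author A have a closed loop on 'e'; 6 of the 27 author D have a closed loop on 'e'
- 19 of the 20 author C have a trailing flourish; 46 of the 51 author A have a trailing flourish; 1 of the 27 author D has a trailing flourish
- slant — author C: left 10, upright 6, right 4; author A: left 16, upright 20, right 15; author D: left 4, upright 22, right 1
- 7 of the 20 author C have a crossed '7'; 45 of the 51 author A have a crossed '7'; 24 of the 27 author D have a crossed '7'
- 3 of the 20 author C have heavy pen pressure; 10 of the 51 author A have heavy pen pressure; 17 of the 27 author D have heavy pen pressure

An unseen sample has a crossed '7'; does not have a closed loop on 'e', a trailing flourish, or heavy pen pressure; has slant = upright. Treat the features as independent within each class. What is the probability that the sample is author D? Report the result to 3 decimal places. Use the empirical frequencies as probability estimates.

0.918

author C: (20/98) × (11/20) × (1/20) × (6/20) × (7/20) × (17/20) ≈ 0.000500893
author A: (51/98) × (16/51) × (5/51) × (20/51) × (45/51) × (41/51) ≈ 0.00445256
author D: (27/98) × (21/27) × (26/27) × (22/27) × (24/27) × (10/27) ≈ 0.0553535
P(author D | x) = 0.0553535 / 0.060306953 ≈ 0.918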